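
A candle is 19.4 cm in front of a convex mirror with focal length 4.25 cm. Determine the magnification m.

For a convex mirror, f = -4.25 cm.
1/d_i = 1/f − 1/d_o = 1/(-4.250) − 1/(19.4) = -0.2868, so d_i = -3.486 cm.
m = −d_i/d_o = −(-3.486)/(19.4) = +0.180.
The image is virtual, upright and reduced, behind the mirror.

m = +0.180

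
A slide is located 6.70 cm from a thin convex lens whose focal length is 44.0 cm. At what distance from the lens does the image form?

Lens equation: 1/q = 1/f − 1/p = 1/(44.00) − 1/(6.70) = 0.02273 − 0.1493 = -0.1265, so q = -7.90 cm.
The image is virtual, upright and enlarged, on the same side as the object.

7.90 cm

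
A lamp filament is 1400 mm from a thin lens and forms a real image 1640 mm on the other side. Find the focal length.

f = 755 mm (converging)

Real image ⇒ d_i = +1640 mm.
1/f = 1/d_o + 1/d_i = 1/(1400) + 1/(1640) = 0.001324, so f = 755 mm.
Since f is positive, the thin lens is converging.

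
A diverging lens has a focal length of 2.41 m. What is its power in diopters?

For a diverging lens, f = −2.41 m.
P = 1/f = 1/(-2.41 m) = -0.415 D.

P = -0.415 D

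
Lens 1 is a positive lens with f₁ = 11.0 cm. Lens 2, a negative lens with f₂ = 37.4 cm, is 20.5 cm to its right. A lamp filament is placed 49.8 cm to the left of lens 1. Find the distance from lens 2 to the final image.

Lens 1: 1/d_i1 = 1/f₁ − 1/d_o1 = 1/(11.0) − 1/(49.8) = 0.07083, so d_i1 = 14.12 cm.
The intermediate image is 14.12 cm to the right of lens 1, which is 20.5 − (14.12) = 6.380 cm to the left of lens 2, so d_o2 = +6.380 cm.
Lens 2 is diverging, so f₂ = −37.4 cm.
Lens 2: 1/d_i2 = 1/f₂ − 1/d_o2 = 1/(-37.4) − 1/(6.380) = -0.1835, so d_i2 = -5.45 cm.
The final image is virtual, 5.45 cm to the left of lens 2 (overall magnification ≈ -0.24).

5.45 cm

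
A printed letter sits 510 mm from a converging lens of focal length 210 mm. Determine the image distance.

Lens equation: 1/v = 1/f − 1/u = 1/(210.0) − 1/(510) = 0.004762 − 0.001961 = 0.002801, so v = 357 mm.
The image is real, inverted and reduced, on the far side of the lens.

357 mm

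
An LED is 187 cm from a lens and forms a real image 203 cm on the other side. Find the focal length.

f = 97.3 cm (converging)

Real image ⇒ d_i = +203 cm.
1/f = 1/d_o + 1/d_i = 1/(187) + 1/(203) = 0.01027, so f = 97.3 cm.
Since f is positive, the lens is converging.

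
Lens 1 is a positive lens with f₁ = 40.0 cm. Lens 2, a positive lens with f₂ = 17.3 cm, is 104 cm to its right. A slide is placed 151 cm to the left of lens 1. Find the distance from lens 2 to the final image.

Lens 1: 1/d_i1 = 1/f₁ − 1/d_o1 = 1/(40.0) − 1/(151) = 0.01838, so d_i1 = 54.41 cm.
The intermediate image is 54.41 cm to the right of lens 1, which is 104 − (54.41) = 49.59 cm to the left of lens 2, so d_o2 = +49.59 cm.
Lens 2: 1/d_i2 = 1/f₂ − 1/d_o2 = 1/(17.3) − 1/(49.59) = 0.03764, so d_i2 = 26.6 cm.
The final image is real, 26.6 cm to the right of lens 2 (overall magnification ≈ 0.19).

26.6 cm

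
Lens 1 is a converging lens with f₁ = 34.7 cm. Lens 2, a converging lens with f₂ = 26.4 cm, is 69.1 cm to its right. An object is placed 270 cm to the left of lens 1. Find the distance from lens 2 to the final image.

268 cm

Lens 1: 1/d_i1 = 1/f₁ − 1/d_o1 = 1/(34.7) − 1/(270) = 0.02511, so d_i1 = 39.82 cm.
The intermediate image is 39.82 cm to the right of lens 1, which is 69.1 − (39.82) = 29.28 cm to the left of lens 2, so d_o2 = +29.28 cm.
Lens 2: 1/d_i2 = 1/f₂ − 1/d_o2 = 1/(26.4) − 1/(29.28) = 0.003726, so d_i2 = 268 cm.
The final image is real, 268 cm to the right of lens 2 (overall magnification ≈ 1.4).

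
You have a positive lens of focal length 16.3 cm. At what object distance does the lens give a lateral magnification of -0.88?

m = −d_i/d_o ⇒ d_i = −m·d_o.
1/f = 1/d_o + 1/d_i = 1/d_o − 1/(m·d_o) = (1 − 1/m)/d_o, so d_o = f(1 − 1/m) = (16.30)(1 − 1/(-0.88)) = 34.8 cm.

34.8 cm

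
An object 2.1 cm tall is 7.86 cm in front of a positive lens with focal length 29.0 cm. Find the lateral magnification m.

m = +1.37

1/d_i = 1/f − 1/d_o = 1/(29.00) − 1/(7.86) = -0.09274, so d_i = -10.78 cm.
m = −d_i/d_o = −(-10.78)/(7.86) = +1.37.
The image is virtual, upright and enlarged, on the same side as the object.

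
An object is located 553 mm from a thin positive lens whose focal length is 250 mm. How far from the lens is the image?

Thin-lens equation: 1/v = 1/f − 1/u = 1/(250.0) − 1/(553) = 0.004000 − 0.001808 = 0.002192, so v = 456 mm.
The image is real, inverted and reduced, on the far side of the lens.

456 mm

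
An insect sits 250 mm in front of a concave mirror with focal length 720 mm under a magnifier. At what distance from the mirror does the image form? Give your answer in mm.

383 mm

Mirror equation: 1/v = 1/f − 1/u = 1/(720.0) − 1/(250) = 0.001389 − 0.004000 = -0.002611, so v = -383 mm.
The image is virtual, upright and enlarged, behind the mirror.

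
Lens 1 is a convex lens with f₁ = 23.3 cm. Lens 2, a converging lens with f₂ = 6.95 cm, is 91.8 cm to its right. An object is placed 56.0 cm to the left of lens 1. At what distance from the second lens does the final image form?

8.02 cm

Lens 1: 1/d_i1 = 1/f₁ − 1/d_o1 = 1/(23.3) − 1/(56.0) = 0.02506, so d_i1 = 39.90 cm.
The intermediate image is 39.90 cm to the right of lens 1, which is 91.8 − (39.90) = 51.90 cm to the left of lens 2, so d_o2 = +51.90 cm.
Lens 2: 1/d_i2 = 1/f₂ − 1/d_o2 = 1/(6.95) − 1/(51.90) = 0.1246, so d_i2 = 8.02 cm.
The final image is real, 8.02 cm to the right of lens 2 (overall magnification ≈ 0.11).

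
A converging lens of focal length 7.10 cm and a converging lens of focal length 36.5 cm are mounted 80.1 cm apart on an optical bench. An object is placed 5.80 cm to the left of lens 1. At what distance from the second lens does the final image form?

54.2 cm

Lens 1: 1/d_i1 = 1/f₁ − 1/d_o1 = 1/(7.10) − 1/(5.80) = -0.03157, so d_i1 = -31.68 cm.
The intermediate image is 31.68 cm to the left of lens 1 (virtual), which is 80.1 − (-31.68) = 111.8 cm to the left of lens 2, so d_o2 = +111.8 cm.
Lens 2: 1/d_i2 = 1/f₂ − 1/d_o2 = 1/(36.5) − 1/(111.8) = 0.01845, so d_i2 = 54.2 cm.
The final image is real, 54.2 cm to the right of lens 2 (overall magnification ≈ -2.6).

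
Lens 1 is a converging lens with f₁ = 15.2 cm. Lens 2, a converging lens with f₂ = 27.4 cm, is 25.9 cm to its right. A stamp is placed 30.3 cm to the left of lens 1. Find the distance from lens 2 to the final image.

3.94 cm

Lens 1: 1/d_i1 = 1/f₁ − 1/d_o1 = 1/(15.2) − 1/(30.3) = 0.03279, so d_i1 = 30.50 cm.
The intermediate image is 30.50 cm to the right of lens 1, which lies 4.600 cm to the right of lens 2 — a virtual object — so d_o2 = −4.600 cm.
Lens 2: 1/d_i2 = 1/f₂ − 1/d_o2 = 1/(27.4) − 1/(-4.600) = 0.2539, so d_i2 = 3.94 cm.
The final image is real, 3.94 cm to the right of lens 2 (overall magnification ≈ -0.86).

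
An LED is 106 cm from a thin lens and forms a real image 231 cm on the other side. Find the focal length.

f = 72.7 cm (converging)

Real image ⇒ d_i = +231 cm.
1/f = 1/d_o + 1/d_i = 1/(106) + 1/(231) = 0.01376, so f = 72.7 cm.
Since f is positive, the thin lens is converging.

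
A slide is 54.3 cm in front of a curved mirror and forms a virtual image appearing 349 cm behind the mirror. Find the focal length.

Virtual image ⇒ d_i = −349 cm.
1/f = 1/d_o + 1/d_i = 1/(54.3) + 1/(-349) = 0.01555, so f = 64.3 cm.
Since f is positive, the curved mirror is concave.

f = 64.3 cm (concave)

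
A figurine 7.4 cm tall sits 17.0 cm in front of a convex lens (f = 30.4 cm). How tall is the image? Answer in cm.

1/d_i = 1/f − 1/d_o = 1/(30.40) − 1/(17.0) = -0.02593, so d_i = -38.57 cm.
m = −d_i/d_o = +2.269.
|h_i| = |m|·h_o = 2.269 × 7.4 = 16.8 cm. The image is virtual, upright and enlarged, on the same side as the object.

16.8 cm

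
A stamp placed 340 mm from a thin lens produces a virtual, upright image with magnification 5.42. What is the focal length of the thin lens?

m = −d_i/d_o ⇒ d_i = −m·d_o = −(+5.42)·(340) = -1843 mm.
1/f = 1/d_o + 1/d_i = 1/(340) + 1/(-1843) = 0.002399, so f = 417 mm.
Since f is positive, the thin lens is converging.

f = 417 mm (converging)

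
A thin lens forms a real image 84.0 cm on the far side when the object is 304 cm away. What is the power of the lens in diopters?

d_i = +84.0 cm.
1/f = 1/d_o + 1/d_i = 1/(304) + 1/(84.0) = 0.01519 cm⁻¹.
f = 65.81 cm = 0.6581 m, so P = 1/f = +1.52 D.

P = +1.52 D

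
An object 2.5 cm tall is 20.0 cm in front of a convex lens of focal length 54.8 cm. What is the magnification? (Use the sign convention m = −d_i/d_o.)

1/d_i = 1/f − 1/d_o = 1/(54.80) − 1/(20.0) = -0.03175, so d_i = -31.49 cm.
m = −d_i/d_o = −(-31.49)/(20.0) = +1.57.
The image is virtual, upright and enlarged, on the same side as the object.

m = +1.57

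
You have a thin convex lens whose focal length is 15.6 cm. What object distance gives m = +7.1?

13.4 cm

m = −d_i/d_o ⇒ d_i = −m·d_o.
1/f = 1/d_o + 1/d_i = 1/d_o − 1/(m·d_o) = (1 − 1/m)/d_o, so d_o = f(1 − 1/m) = (15.60)(1 − 1/(+7.1)) = 13.4 cm.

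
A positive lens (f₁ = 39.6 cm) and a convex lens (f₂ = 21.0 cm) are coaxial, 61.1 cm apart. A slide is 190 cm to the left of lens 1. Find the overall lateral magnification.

Lens 1: 1/d_i1 = 1/(39.6) − 1/(190) = 0.01999, so d_i1 = 50.03 cm; m₁ = −d_i1/d_o1 = -0.2633.
d_o2 = 61.1 − (50.03) = 11.07 cm.
Lens 2: 1/d_i2 = 1/(21.0) − 1/(11.07) = -0.04272, so d_i2 = -23.41 cm; m₂ = −d_i2/d_o2 = +2.115.
m = m₁·m₂ = (-0.2633)(+2.115) = -0.557.

m = -0.557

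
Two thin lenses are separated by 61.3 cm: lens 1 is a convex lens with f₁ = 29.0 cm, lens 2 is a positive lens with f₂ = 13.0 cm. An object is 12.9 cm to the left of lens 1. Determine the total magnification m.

m = -0.327

Lens 1: 1/d_i1 = 1/(29.0) − 1/(12.9) = -0.04304, so d_i1 = -23.24 cm; m₁ = −d_i1/d_o1 = +1.802.
d_o2 = 61.3 − (-23.24) = 84.54 cm.
Lens 2: 1/d_i2 = 1/(13.0) − 1/(84.54) = 0.06509, so d_i2 = 15.36 cm; m₂ = −d_i2/d_o2 = -0.1817.
m = m₁·m₂ = (+1.802)(-0.1817) = -0.327.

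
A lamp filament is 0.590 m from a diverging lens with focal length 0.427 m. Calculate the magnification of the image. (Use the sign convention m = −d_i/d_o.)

For a diverging lens, f = -0.427 m.
1/d_i = 1/f − 1/d_o = 1/(-0.4270) − 1/(0.590) = -4.037, so d_i = -0.2477 m.
m = −d_i/d_o = −(-0.2477)/(0.590) = +0.420.
The image is virtual, upright and reduced, on the same side as the object.

m = +0.420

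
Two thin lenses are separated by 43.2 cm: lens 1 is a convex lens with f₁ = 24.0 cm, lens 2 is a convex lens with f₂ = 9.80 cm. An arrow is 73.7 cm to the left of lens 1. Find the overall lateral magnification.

Lens 1: 1/d_i1 = 1/(24.0) − 1/(73.7) = 0.02810, so d_i1 = 35.59 cm; m₁ = −d_i1/d_o1 = -0.4829.
d_o2 = 43.2 − (35.59) = 7.610 cm.
Lens 2: 1/d_i2 = 1/(9.80) − 1/(7.610) = -0.02937, so d_i2 = -34.05 cm; m₂ = −d_i2/d_o2 = +4.475.
m = m₁·m₂ = (-0.4829)(+4.475) = -2.16.

m = -2.16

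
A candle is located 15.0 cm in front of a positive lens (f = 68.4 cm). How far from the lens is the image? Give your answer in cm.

Lens equation: 1/v = 1/f − 1/u = 1/(68.40) − 1/(15.0) = 0.01462 − 0.06667 = -0.05205, so v = -19.2 cm.
The image is virtual, upright and enlarged, on the same side as the object.

19.2 cm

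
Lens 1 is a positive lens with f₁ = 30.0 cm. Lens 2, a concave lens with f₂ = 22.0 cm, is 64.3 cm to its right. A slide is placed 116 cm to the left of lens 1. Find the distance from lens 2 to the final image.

Lens 1: 1/d_i1 = 1/f₁ − 1/d_o1 = 1/(30.0) − 1/(116) = 0.02471, so d_i1 = 40.47 cm.
The intermediate image is 40.47 cm to the right of lens 1, which is 64.3 − (40.47) = 23.83 cm to the left of lens 2, so d_o2 = +23.83 cm.
Lens 2 is diverging, so f₂ = −22.0 cm.
Lens 2: 1/d_i2 = 1/f₂ − 1/d_o2 = 1/(-22.0) − 1/(23.83) = -0.08742, so d_i2 = -11.4 cm.
The final image is virtual, 11.4 cm to the left of lens 2 (overall magnification ≈ -0.17).

11.4 cm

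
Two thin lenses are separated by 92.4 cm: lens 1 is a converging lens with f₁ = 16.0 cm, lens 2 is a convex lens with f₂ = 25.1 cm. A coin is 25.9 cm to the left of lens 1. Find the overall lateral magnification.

Lens 1: 1/d_i1 = 1/(16.0) − 1/(25.9) = 0.02389, so d_i1 = 41.86 cm; m₁ = −d_i1/d_o1 = -1.616.
d_o2 = 92.4 − (41.86) = 50.54 cm.
Lens 2: 1/d_i2 = 1/(25.1) − 1/(50.54) = 0.02005, so d_i2 = 49.86 cm; m₂ = −d_i2/d_o2 = -0.9866.
m = m₁·m₂ = (-1.616)(-0.9866) = +1.59.

m = +1.59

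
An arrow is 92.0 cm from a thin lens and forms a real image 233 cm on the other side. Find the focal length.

Real image ⇒ d_i = +233 cm.
1/f = 1/d_o + 1/d_i = 1/(92.0) + 1/(233) = 0.01516, so f = 66.0 cm.
Since f is positive, the thin lens is converging.

f = 66.0 cm (converging)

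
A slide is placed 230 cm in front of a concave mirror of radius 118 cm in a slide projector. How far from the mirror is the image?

79.4 cm

f = R/2 = 118/2 = 59.00 cm.
Mirror equation: 1/d_i = 1/f − 1/d_o = 1/(59.00) − 1/(230) = 0.01695 − 0.004348 = 0.01260, so d_i = 79.4 cm.
The image is real, inverted and reduced, in front of the mirror.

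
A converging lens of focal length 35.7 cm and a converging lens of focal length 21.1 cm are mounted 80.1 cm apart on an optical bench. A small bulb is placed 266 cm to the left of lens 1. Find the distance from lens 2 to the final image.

Lens 1: 1/d_i1 = 1/f₁ − 1/d_o1 = 1/(35.7) − 1/(266) = 0.02425, so d_i1 = 41.23 cm.
The intermediate image is 41.23 cm to the right of lens 1, which is 80.1 − (41.23) = 38.87 cm to the left of lens 2, so d_o2 = +38.87 cm.
Lens 2: 1/d_i2 = 1/f₂ − 1/d_o2 = 1/(21.1) − 1/(38.87) = 0.02167, so d_i2 = 46.2 cm.
The final image is real, 46.2 cm to the right of lens 2 (overall magnification ≈ 0.18).

46.2 cm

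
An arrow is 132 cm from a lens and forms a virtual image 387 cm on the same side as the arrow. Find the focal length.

Virtual image ⇒ d_i = −387 cm.
1/f = 1/d_o + 1/d_i = 1/(132) + 1/(-387) = 0.004992, so f = 200 cm.
Since f is positive, the lens is converging.

f = 200 cm (converging)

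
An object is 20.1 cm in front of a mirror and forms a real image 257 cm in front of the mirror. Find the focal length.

Real image ⇒ d_i = +257 cm.
1/f = 1/d_o + 1/d_i = 1/(20.1) + 1/(257) = 0.05364, so f = 18.6 cm.
Since f is positive, the mirror is concave.

f = 18.6 cm (concave)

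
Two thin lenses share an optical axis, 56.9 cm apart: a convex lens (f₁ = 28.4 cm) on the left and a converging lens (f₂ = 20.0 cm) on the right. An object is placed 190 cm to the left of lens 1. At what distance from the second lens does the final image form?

134 cm

Lens 1: 1/d_i1 = 1/f₁ − 1/d_o1 = 1/(28.4) − 1/(190) = 0.02995, so d_i1 = 33.39 cm.
The intermediate image is 33.39 cm to the right of lens 1, which is 56.9 − (33.39) = 23.51 cm to the left of lens 2, so d_o2 = +23.51 cm.
Lens 2: 1/d_i2 = 1/f₂ − 1/d_o2 = 1/(20.0) − 1/(23.51) = 0.007465, so d_i2 = 134 cm.
The final image is real, 134 cm to the right of lens 2 (overall magnification ≈ 1.0).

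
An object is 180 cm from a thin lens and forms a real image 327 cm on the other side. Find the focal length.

f = 116 cm (converging)

Real image ⇒ d_i = +327 cm.
1/f = 1/d_o + 1/d_i = 1/(180) + 1/(327) = 0.008614, so f = 116 cm.
Since f is positive, the thin lens is converging.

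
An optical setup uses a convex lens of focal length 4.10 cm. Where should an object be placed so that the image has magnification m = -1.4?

m = −d_i/d_o ⇒ d_i = −m·d_o.
1/f = 1/d_o + 1/d_i = 1/d_o − 1/(m·d_o) = (1 − 1/m)/d_o, so d_o = f(1 − 1/m) = (4.100)(1 − 1/(-1.4)) = 7.03 cm.

7.03 cm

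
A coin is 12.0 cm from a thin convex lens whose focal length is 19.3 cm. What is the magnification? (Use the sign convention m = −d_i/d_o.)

m = +2.64

1/d_i = 1/f − 1/d_o = 1/(19.30) − 1/(12.0) = -0.03152, so d_i = -31.73 cm.
m = −d_i/d_o = −(-31.73)/(12.0) = +2.64.
The image is virtual, upright and enlarged, on the same side as the object.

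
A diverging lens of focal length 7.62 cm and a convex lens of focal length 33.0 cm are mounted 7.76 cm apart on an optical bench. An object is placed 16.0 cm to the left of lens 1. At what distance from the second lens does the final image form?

Lens 1 is diverging, so f₁ = −7.62 cm.
Lens 1: 1/d_i1 = 1/f₁ − 1/d_o1 = 1/(-7.62) − 1/(16.0) = -0.1937, so d_i1 = -5.162 cm.
The intermediate image is 5.162 cm to the left of lens 1 (virtual), which is 7.76 − (-5.162) = 12.92 cm to the left of lens 2, so d_o2 = +12.92 cm.
Lens 2: 1/d_i2 = 1/f₂ − 1/d_o2 = 1/(33.0) − 1/(12.92) = -0.04710, so d_i2 = -21.2 cm.
The final image is virtual, 21.2 cm to the left of lens 2 (overall magnification ≈ 0.53).

21.2 cm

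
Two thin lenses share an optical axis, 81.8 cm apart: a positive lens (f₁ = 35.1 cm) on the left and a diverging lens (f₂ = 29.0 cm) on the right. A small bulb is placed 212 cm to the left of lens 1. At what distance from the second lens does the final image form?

Lens 1: 1/d_i1 = 1/f₁ − 1/d_o1 = 1/(35.1) − 1/(212) = 0.02377, so d_i1 = 42.06 cm.
The intermediate image is 42.06 cm to the right of lens 1, which is 81.8 − (42.06) = 39.74 cm to the left of lens 2, so d_o2 = +39.74 cm.
Lens 2 is diverging, so f₂ = −29.0 cm.
Lens 2: 1/d_i2 = 1/f₂ − 1/d_o2 = 1/(-29.0) − 1/(39.74) = -0.05965, so d_i2 = -16.8 cm.
The final image is virtual, 16.8 cm to the left of lens 2 (overall magnification ≈ -0.084).

16.8 cm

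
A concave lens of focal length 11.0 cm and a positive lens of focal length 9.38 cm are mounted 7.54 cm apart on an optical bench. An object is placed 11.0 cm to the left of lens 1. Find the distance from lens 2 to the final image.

Lens 1 is diverging, so f₁ = −11.0 cm.
Lens 1: 1/d_i1 = 1/f₁ − 1/d_o1 = 1/(-11.0) − 1/(11.0) = -0.1818, so d_i1 = -5.500 cm.
The intermediate image is 5.500 cm to the left of lens 1 (virtual), which is 7.54 − (-5.500) = 13.04 cm to the left of lens 2, so d_o2 = +13.04 cm.
Lens 2: 1/d_i2 = 1/f₂ − 1/d_o2 = 1/(9.38) − 1/(13.04) = 0.02992, so d_i2 = 33.4 cm.
The final image is real, 33.4 cm to the right of lens 2 (overall magnification ≈ -1.3).

33.4 cm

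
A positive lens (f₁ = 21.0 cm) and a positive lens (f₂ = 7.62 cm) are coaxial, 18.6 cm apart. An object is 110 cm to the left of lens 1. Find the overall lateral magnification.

m = -0.120

Lens 1: 1/d_i1 = 1/(21.0) − 1/(110) = 0.03853, so d_i1 = 25.96 cm; m₁ = −d_i1/d_o1 = -0.2360.
d_o2 = 18.6 − (25.96) = -7.360 cm (virtual object).
Lens 2: 1/d_i2 = 1/(7.62) − 1/(-7.360) = 0.2671, so d_i2 = 3.744 cm; m₂ = −d_i2/d_o2 = +0.5087.
m = m₁·m₂ = (-0.2360)(+0.5087) = -0.120.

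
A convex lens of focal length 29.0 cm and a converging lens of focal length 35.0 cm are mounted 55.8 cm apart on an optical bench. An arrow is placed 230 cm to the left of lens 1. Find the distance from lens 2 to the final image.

Lens 1: 1/d_i1 = 1/f₁ − 1/d_o1 = 1/(29.0) − 1/(230) = 0.03013, so d_i1 = 33.18 cm.
The intermediate image is 33.18 cm to the right of lens 1, which is 55.8 − (33.18) = 22.62 cm to the left of lens 2, so d_o2 = +22.62 cm.
Lens 2: 1/d_i2 = 1/f₂ − 1/d_o2 = 1/(35.0) − 1/(22.62) = -0.01564, so d_i2 = -63.9 cm.
The final image is virtual, 63.9 cm to the left of lens 2 (overall magnification ≈ -0.41).

63.9 cm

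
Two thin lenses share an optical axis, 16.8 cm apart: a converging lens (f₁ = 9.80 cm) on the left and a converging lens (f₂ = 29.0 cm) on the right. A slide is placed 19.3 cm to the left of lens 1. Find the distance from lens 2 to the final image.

Lens 1: 1/d_i1 = 1/f₁ − 1/d_o1 = 1/(9.80) − 1/(19.3) = 0.05023, so d_i1 = 19.91 cm.
The intermediate image is 19.91 cm to the right of lens 1, which lies 3.110 cm to the right of lens 2 — a virtual object — so d_o2 = −3.110 cm.
Lens 2: 1/d_i2 = 1/f₂ − 1/d_o2 = 1/(29.0) − 1/(-3.110) = 0.3560, so d_i2 = 2.81 cm.
The final image is real, 2.81 cm to the right of lens 2 (overall magnification ≈ -0.93).

2.81 cm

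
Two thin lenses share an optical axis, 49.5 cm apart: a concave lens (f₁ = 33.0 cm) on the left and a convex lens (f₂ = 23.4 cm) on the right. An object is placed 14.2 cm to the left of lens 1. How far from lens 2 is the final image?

Lens 1 is diverging, so f₁ = −33.0 cm.
Lens 1: 1/d_i1 = 1/f₁ − 1/d_o1 = 1/(-33.0) − 1/(14.2) = -0.1007, so d_i1 = -9.928 cm.
The intermediate image is 9.928 cm to the left of lens 1 (virtual), which is 49.5 − (-9.928) = 59.43 cm to the left of lens 2, so d_o2 = +59.43 cm.
Lens 2: 1/d_i2 = 1/f₂ − 1/d_o2 = 1/(23.4) − 1/(59.43) = 0.02591, so d_i2 = 38.6 cm.
The final image is real, 38.6 cm to the right of lens 2 (overall magnification ≈ -0.45).

38.6 cm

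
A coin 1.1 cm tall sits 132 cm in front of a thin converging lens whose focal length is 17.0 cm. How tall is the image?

0.163 cm

1/d_i = 1/f − 1/d_o = 1/(17.00) − 1/(132) = 0.05125, so d_i = 19.51 cm.
m = −d_i/d_o = -0.1478.
|h_i| = |m|·h_o = 0.1478 × 1.1 = 0.163 cm. The image is real, inverted and reduced, on the far side of the lens.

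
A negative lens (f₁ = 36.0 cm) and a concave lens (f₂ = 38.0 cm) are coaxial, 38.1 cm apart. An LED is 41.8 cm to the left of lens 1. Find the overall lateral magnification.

f₁ = −36.0 cm (diverging).
Lens 1: 1/d_i1 = 1/(-36.0) − 1/(41.8) = -0.05170, so d_i1 = -19.34 cm; m₁ = −d_i1/d_o1 = +0.4627.
d_o2 = 38.1 − (-19.34) = 57.44 cm.
f₂ = −38.0 cm (diverging).
Lens 2: 1/d_i2 = 1/(-38.0) − 1/(57.44) = -0.04373, so d_i2 = -22.87 cm; m₂ = −d_i2/d_o2 = +0.3982.
m = m₁·m₂ = (+0.4627)(+0.3982) = +0.184.

m = +0.184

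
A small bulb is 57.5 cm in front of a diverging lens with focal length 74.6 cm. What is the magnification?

For a diverging lens, f = -74.6 cm.
1/d_i = 1/f − 1/d_o = 1/(-74.60) − 1/(57.5) = -0.03080, so d_i = -32.47 cm.
m = −d_i/d_o = −(-32.47)/(57.5) = +0.565.
The image is virtual, upright and reduced, on the same side as the object.

m = +0.565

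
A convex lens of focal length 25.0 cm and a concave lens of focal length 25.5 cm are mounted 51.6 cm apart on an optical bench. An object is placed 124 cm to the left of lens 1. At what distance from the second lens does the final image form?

Lens 1: 1/d_i1 = 1/f₁ − 1/d_o1 = 1/(25.0) − 1/(124) = 0.03194, so d_i1 = 31.31 cm.
The intermediate image is 31.31 cm to the right of lens 1, which is 51.6 − (31.31) = 20.29 cm to the left of lens 2, so d_o2 = +20.29 cm.
Lens 2 is diverging, so f₂ = −25.5 cm.
Lens 2: 1/d_i2 = 1/f₂ − 1/d_o2 = 1/(-25.5) − 1/(20.29) = -0.08850, so d_i2 = -11.3 cm.
The final image is virtual, 11.3 cm to the left of lens 2 (overall magnification ≈ -0.14).

11.3 cm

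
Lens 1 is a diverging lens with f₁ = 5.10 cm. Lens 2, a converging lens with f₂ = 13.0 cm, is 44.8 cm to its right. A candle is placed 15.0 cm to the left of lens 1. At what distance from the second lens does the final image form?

17.7 cm

Lens 1 is diverging, so f₁ = −5.10 cm.
Lens 1: 1/d_i1 = 1/f₁ − 1/d_o1 = 1/(-5.10) − 1/(15.0) = -0.2627, so d_i1 = -3.806 cm.
The intermediate image is 3.806 cm to the left of lens 1 (virtual), which is 44.8 − (-3.806) = 48.61 cm to the left of lens 2, so d_o2 = +48.61 cm.
Lens 2: 1/d_i2 = 1/f₂ − 1/d_o2 = 1/(13.0) − 1/(48.61) = 0.05635, so d_i2 = 17.7 cm.
The final image is real, 17.7 cm to the right of lens 2 (overall magnification ≈ -0.093).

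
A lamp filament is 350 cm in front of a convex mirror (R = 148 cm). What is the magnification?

m = +0.175

f = R/2 = 148/2 = 74.00 cm; for a convex mirror, f = -74.00 cm.
1/d_i = 1/f − 1/d_o = 1/(-74.00) − 1/(350) = -0.01637, so d_i = -61.08 cm.
m = −d_i/d_o = −(-61.08)/(350) = +0.175.
The image is virtual, upright and reduced, behind the mirror.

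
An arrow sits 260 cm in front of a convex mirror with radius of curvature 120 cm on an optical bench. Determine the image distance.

f = R/2 = 120/2 = 60.00 cm; for a convex mirror, f = -60.00 cm.
Mirror equation: 1/s_i = 1/f − 1/s_o = 1/(-60.00) − 1/(260) = -0.01667 − 0.003846 = -0.02051, so s_i = -48.8 cm.
The image is virtual, upright and reduced, behind the mirror.

48.8 cm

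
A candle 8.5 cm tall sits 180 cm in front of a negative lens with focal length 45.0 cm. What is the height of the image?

1.70 cm

For a negative lens, f = -45.0 cm.
1/d_i = 1/f − 1/d_o = 1/(-45.00) − 1/(180) = -0.02778, so d_i = -36.00 cm.
m = −d_i/d_o = +0.2000.
|h_i| = |m|·h_o = 0.2000 × 8.5 = 1.70 cm. The image is virtual, upright and reduced, on the same side as the object.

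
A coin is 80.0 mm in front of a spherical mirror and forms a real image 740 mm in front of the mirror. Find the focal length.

f = 72.2 mm (concave)

Real image ⇒ d_i = +740 mm.
1/f = 1/d_o + 1/d_i = 1/(80.0) + 1/(740) = 0.01385, so f = 72.2 mm.
Since f is positive, the spherical mirror is concave.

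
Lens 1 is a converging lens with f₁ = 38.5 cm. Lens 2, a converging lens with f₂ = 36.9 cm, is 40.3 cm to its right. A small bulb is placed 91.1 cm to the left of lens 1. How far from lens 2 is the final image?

15.4 cm

Lens 1: 1/d_i1 = 1/f₁ − 1/d_o1 = 1/(38.5) − 1/(91.1) = 0.01500, so d_i1 = 66.68 cm.
The intermediate image is 66.68 cm to the right of lens 1, which lies 26.38 cm to the right of lens 2 — a virtual object — so d_o2 = −26.38 cm.
Lens 2: 1/d_i2 = 1/f₂ − 1/d_o2 = 1/(36.9) − 1/(-26.38) = 0.06501, so d_i2 = 15.4 cm.
The final image is real, 15.4 cm to the right of lens 2 (overall magnification ≈ -0.43).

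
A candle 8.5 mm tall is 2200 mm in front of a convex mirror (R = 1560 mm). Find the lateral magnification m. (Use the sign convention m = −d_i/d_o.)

m = +0.262

f = R/2 = 1560/2 = 780.0 mm; for a convex mirror, f = -780.0 mm.
1/d_i = 1/f − 1/d_o = 1/(-780.0) − 1/(2200) = -0.001737, so d_i = -575.8 mm.
m = −d_i/d_o = −(-575.8)/(2200) = +0.262.
The image is virtual, upright and reduced, behind the mirror.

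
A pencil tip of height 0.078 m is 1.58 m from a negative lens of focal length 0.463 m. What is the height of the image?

0.0177 m

For a negative lens, f = -0.463 m.
1/d_i = 1/f − 1/d_o = 1/(-0.4630) − 1/(1.58) = -2.793, so d_i = -0.3581 m.
m = −d_i/d_o = +0.2266.
|h_i| = |m|·h_o = 0.2266 × 0.078 = 0.0177 m. The image is virtual, upright and reduced, on the same side as the object.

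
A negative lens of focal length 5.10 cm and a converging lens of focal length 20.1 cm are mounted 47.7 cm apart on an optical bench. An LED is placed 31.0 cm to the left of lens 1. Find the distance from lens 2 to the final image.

Lens 1 is diverging, so f₁ = −5.10 cm.
Lens 1: 1/d_i1 = 1/f₁ − 1/d_o1 = 1/(-5.10) − 1/(31.0) = -0.2283, so d_i1 = -4.380 cm.
The intermediate image is 4.380 cm to the left of lens 1 (virtual), which is 47.7 − (-4.380) = 52.08 cm to the left of lens 2, so d_o2 = +52.08 cm.
Lens 2: 1/d_i2 = 1/f₂ − 1/d_o2 = 1/(20.1) − 1/(52.08) = 0.03055, so d_i2 = 32.7 cm.
The final image is real, 32.7 cm to the right of lens 2 (overall magnification ≈ -0.089).

32.7 cm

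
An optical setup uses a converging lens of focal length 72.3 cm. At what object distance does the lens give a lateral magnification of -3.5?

93.0 cm

m = −d_i/d_o ⇒ d_i = −m·d_o.
1/f = 1/d_o + 1/d_i = 1/d_o − 1/(m·d_o) = (1 − 1/m)/d_o, so d_o = f(1 − 1/m) = (72.30)(1 − 1/(-3.5)) = 93.0 cm.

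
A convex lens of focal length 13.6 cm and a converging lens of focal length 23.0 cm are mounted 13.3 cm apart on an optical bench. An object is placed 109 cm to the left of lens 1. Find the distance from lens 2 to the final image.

Lens 1: 1/d_i1 = 1/f₁ − 1/d_o1 = 1/(13.6) − 1/(109) = 0.06436, so d_i1 = 15.54 cm.
The intermediate image is 15.54 cm to the right of lens 1, which lies 2.240 cm to the right of lens 2 — a virtual object — so d_o2 = −2.240 cm.
Lens 2: 1/d_i2 = 1/f₂ − 1/d_o2 = 1/(23.0) − 1/(-2.240) = 0.4899, so d_i2 = 2.04 cm.
The final image is real, 2.04 cm to the right of lens 2 (overall magnification ≈ -0.13).

2.04 cm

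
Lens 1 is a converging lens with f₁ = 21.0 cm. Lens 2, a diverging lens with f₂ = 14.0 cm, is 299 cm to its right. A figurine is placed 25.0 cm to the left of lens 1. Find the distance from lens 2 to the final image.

Lens 1: 1/d_i1 = 1/f₁ − 1/d_o1 = 1/(21.0) − 1/(25.0) = 0.007619, so d_i1 = 131.2 cm.
The intermediate image is 131.2 cm to the right of lens 1, which is 299 − (131.2) = 167.8 cm to the left of lens 2, so d_o2 = +167.8 cm.
Lens 2 is diverging, so f₂ = −14.0 cm.
Lens 2: 1/d_i2 = 1/f₂ − 1/d_o2 = 1/(-14.0) − 1/(167.8) = -0.07739, so d_i2 = -12.9 cm.
The final image is virtual, 12.9 cm to the left of lens 2 (overall magnification ≈ -0.40).

12.9 cm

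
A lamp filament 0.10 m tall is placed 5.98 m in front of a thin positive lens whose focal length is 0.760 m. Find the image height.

0.0146 m

1/d_i = 1/f − 1/d_o = 1/(0.7600) − 1/(5.98) = 1.149, so d_i = 0.8707 m.
m = −d_i/d_o = -0.1456.
|h_i| = |m|·h_o = 0.1456 × 0.10 = 0.0146 m. The image is real, inverted and reduced, on the far side of the lens.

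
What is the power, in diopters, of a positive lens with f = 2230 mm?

P = +0.448 D

f = 223 cm = 2.23 m.
P = 1/f = 1/(2.23 m) = +0.448 D.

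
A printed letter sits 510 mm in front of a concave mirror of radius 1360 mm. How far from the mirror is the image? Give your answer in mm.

f = R/2 = 1360/2 = 680.0 mm.
Mirror equation: 1/v = 1/f − 1/u = 1/(680.0) − 1/(510) = 0.001471 − 0.001961 = -0.0004902, so v = -2040 mm.
The image is virtual, upright and enlarged, behind the mirror.

2040 mm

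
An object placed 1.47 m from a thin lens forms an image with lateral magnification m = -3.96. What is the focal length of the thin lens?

f = 1.17 m (converging)

m = −d_i/d_o ⇒ d_i = −m·d_o = −(-3.96)·(1.47) = 5.821 m.
1/f = 1/d_o + 1/d_i = 1/(1.47) + 1/(5.821) = 0.8521, so f = 1.17 m.
Since f is positive, the thin lens is converging.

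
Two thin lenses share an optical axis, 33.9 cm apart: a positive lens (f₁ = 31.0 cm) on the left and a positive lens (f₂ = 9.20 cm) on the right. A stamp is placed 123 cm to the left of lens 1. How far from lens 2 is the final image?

4.15 cm

Lens 1: 1/d_i1 = 1/f₁ − 1/d_o1 = 1/(31.0) − 1/(123) = 0.02413, so d_i1 = 41.45 cm.
The intermediate image is 41.45 cm to the right of lens 1, which lies 7.550 cm to the right of lens 2 — a virtual object — so d_o2 = −7.550 cm.
Lens 2: 1/d_i2 = 1/f₂ − 1/d_o2 = 1/(9.20) − 1/(-7.550) = 0.2411, so d_i2 = 4.15 cm.
The final image is real, 4.15 cm to the right of lens 2 (overall magnification ≈ -0.19).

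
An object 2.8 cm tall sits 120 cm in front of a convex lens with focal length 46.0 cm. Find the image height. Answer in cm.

1/d_i = 1/f − 1/d_o = 1/(46.00) − 1/(120) = 0.01341, so d_i = 74.59 cm.
m = −d_i/d_o = -0.6216.
|h_i| = |m|·h_o = 0.6216 × 2.8 = 1.74 cm. The image is real, inverted and reduced, on the far side of the lens.

1.74 cm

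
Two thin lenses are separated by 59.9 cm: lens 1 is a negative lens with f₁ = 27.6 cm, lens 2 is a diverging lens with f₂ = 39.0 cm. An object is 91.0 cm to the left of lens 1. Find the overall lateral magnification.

m = +0.0756

f₁ = −27.6 cm (diverging).
Lens 1: 1/d_i1 = 1/(-27.6) − 1/(91.0) = -0.04722, so d_i1 = -21.18 cm; m₁ = −d_i1/d_o1 = +0.2327.
d_o2 = 59.9 − (-21.18) = 81.08 cm.
f₂ = −39.0 cm (diverging).
Lens 2: 1/d_i2 = 1/(-39.0) − 1/(81.08) = -0.03797, so d_i2 = -26.33 cm; m₂ = −d_i2/d_o2 = +0.3248.
m = m₁·m₂ = (+0.2327)(+0.3248) = +0.0756.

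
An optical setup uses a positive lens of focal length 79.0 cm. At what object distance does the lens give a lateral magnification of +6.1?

66.0 cm

m = −d_i/d_o ⇒ d_i = −m·d_o.
1/f = 1/d_o + 1/d_i = 1/d_o − 1/(m·d_o) = (1 − 1/m)/d_o, so d_o = f(1 − 1/m) = (79.00)(1 − 1/(+6.1)) = 66.0 cm.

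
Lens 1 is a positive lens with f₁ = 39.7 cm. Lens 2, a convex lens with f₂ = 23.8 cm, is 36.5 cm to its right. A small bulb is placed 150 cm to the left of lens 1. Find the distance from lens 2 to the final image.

Lens 1: 1/d_i1 = 1/f₁ − 1/d_o1 = 1/(39.7) − 1/(150) = 0.01852, so d_i1 = 53.99 cm.
The intermediate image is 53.99 cm to the right of lens 1, which lies 17.49 cm to the right of lens 2 — a virtual object — so d_o2 = −17.49 cm.
Lens 2: 1/d_i2 = 1/f₂ − 1/d_o2 = 1/(23.8) − 1/(-17.49) = 0.09919, so d_i2 = 10.1 cm.
The final image is real, 10.1 cm to the right of lens 2 (overall magnification ≈ -0.21).

10.1 cm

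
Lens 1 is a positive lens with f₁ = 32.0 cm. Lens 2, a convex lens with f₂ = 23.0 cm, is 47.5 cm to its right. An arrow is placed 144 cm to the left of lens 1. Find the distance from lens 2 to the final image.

Lens 1: 1/d_i1 = 1/f₁ − 1/d_o1 = 1/(32.0) − 1/(144) = 0.02431, so d_i1 = 41.14 cm.
The intermediate image is 41.14 cm to the right of lens 1, which is 47.5 − (41.14) = 6.360 cm to the left of lens 2, so d_o2 = +6.360 cm.
Lens 2: 1/d_i2 = 1/f₂ − 1/d_o2 = 1/(23.0) − 1/(6.360) = -0.1138, so d_i2 = -8.79 cm.
The final image is virtual, 8.79 cm to the left of lens 2 (overall magnification ≈ -0.39).

8.79 cm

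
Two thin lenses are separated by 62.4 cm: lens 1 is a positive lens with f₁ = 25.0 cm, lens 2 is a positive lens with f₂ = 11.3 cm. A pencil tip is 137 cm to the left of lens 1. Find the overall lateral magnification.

Lens 1: 1/d_i1 = 1/(25.0) − 1/(137) = 0.03270, so d_i1 = 30.58 cm; m₁ = −d_i1/d_o1 = -0.2232.
d_o2 = 62.4 − (30.58) = 31.82 cm.
Lens 2: 1/d_i2 = 1/(11.3) − 1/(31.82) = 0.05707, so d_i2 = 17.52 cm; m₂ = −d_i2/d_o2 = -0.5507.
m = m₁·m₂ = (-0.2232)(-0.5507) = +0.123.

m = +0.123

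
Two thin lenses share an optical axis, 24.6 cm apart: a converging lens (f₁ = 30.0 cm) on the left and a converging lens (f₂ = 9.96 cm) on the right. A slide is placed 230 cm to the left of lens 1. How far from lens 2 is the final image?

4.96 cm

Lens 1: 1/d_i1 = 1/f₁ − 1/d_o1 = 1/(30.0) − 1/(230) = 0.02899, so d_i1 = 34.50 cm.
The intermediate image is 34.50 cm to the right of lens 1, which lies 9.900 cm to the right of lens 2 — a virtual object — so d_o2 = −9.900 cm.
Lens 2: 1/d_i2 = 1/f₂ − 1/d_o2 = 1/(9.96) − 1/(-9.900) = 0.2014, so d_i2 = 4.96 cm.
The final image is real, 4.96 cm to the right of lens 2 (overall magnification ≈ -0.075).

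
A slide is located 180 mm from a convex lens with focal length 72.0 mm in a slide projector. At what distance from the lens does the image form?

Lens equation: 1/s_i = 1/f − 1/s_o = 1/(72.00) − 1/(180) = 0.01389 − 0.005556 = 0.008333, so s_i = 120 mm.
The image is real, inverted and reduced, on the far side of the lens.

120 mm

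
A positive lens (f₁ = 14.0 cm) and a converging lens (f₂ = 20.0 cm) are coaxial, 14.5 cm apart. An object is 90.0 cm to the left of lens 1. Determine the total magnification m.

Lens 1: 1/d_i1 = 1/(14.0) − 1/(90.0) = 0.06032, so d_i1 = 16.58 cm; m₁ = −d_i1/d_o1 = -0.1842.
d_o2 = 14.5 − (16.58) = -2.080 cm (virtual object).
Lens 2: 1/d_i2 = 1/(20.0) − 1/(-2.080) = 0.5308, so d_i2 = 1.884 cm; m₂ = −d_i2/d_o2 = +0.9058.
m = m₁·m₂ = (-0.1842)(+0.9058) = -0.167.

m = -0.167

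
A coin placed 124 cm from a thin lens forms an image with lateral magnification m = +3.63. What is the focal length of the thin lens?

m = −d_i/d_o ⇒ d_i = −m·d_o = −(+3.63)·(124) = -450.1 cm.
1/f = 1/d_o + 1/d_i = 1/(124) + 1/(-450.1) = 0.005843, so f = 171 cm.
Since f is positive, the thin lens is converging.

f = 171 cm (converging)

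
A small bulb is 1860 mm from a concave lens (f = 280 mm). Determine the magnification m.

m = +0.131

For a concave lens, f = -280 mm.
1/d_i = 1/f − 1/d_o = 1/(-280.0) − 1/(1860) = -0.004109, so d_i = -243.4 mm.
m = −d_i/d_o = −(-243.4)/(1860) = +0.131.
The image is virtual, upright and reduced, on the same side as the object.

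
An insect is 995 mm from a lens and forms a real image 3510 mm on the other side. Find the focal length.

f = 775 mm (converging)

Real image ⇒ d_i = +3510 mm.
1/f = 1/d_o + 1/d_i = 1/(995) + 1/(3510) = 0.001290, so f = 775 mm.
Since f is positive, the lens is converging.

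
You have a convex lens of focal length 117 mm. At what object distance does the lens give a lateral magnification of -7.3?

133 mm

m = −d_i/d_o ⇒ d_i = −m·d_o.
1/f = 1/d_o + 1/d_i = 1/d_o − 1/(m·d_o) = (1 − 1/m)/d_o, so d_o = f(1 − 1/m) = (117.0)(1 − 1/(-7.3)) = 133 mm.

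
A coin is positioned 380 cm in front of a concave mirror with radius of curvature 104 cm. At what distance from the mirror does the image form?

60.2 cm

f = R/2 = 104/2 = 52.00 cm.
Mirror equation: 1/s_i = 1/f − 1/s_o = 1/(52.00) − 1/(380) = 0.01923 − 0.002632 = 0.01660, so s_i = 60.2 cm.
The image is real, inverted and reduced, in front of the mirror.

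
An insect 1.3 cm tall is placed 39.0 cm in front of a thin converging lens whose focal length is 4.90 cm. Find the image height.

0.187 cm

1/d_i = 1/f − 1/d_o = 1/(4.900) − 1/(39.0) = 0.1784, so d_i = 5.604 cm.
m = −d_i/d_o = -0.1437.
|h_i| = |m|·h_o = 0.1437 × 1.3 = 0.187 cm. The image is real, inverted and reduced, on the far side of the lens.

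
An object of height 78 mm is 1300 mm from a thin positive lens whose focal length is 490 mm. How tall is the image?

47.2 mm

1/d_i = 1/f − 1/d_o = 1/(490.0) − 1/(1300) = 0.001272, so d_i = 786.4 mm.
m = −d_i/d_o = -0.6049.
|h_i| = |m|·h_o = 0.6049 × 78 = 47.2 mm. The image is real, inverted and reduced, on the far side of the lens.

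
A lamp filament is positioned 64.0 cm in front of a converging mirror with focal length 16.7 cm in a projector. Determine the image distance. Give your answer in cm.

22.6 cm

Mirror equation: 1/d_i = 1/f − 1/d_o = 1/(16.70) − 1/(64.0) = 0.05988 − 0.01562 = 0.04426, so d_i = 22.6 cm.
The image is real, inverted and reduced, in front of the mirror.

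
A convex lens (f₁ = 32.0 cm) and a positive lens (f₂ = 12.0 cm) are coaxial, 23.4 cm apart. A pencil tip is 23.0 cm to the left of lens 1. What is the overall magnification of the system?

m = -0.458

Lens 1: 1/d_i1 = 1/(32.0) − 1/(23.0) = -0.01223, so d_i1 = -81.78 cm; m₁ = −d_i1/d_o1 = +3.556.
d_o2 = 23.4 − (-81.78) = 105.2 cm.
Lens 2: 1/d_i2 = 1/(12.0) − 1/(105.2) = 0.07383, so d_i2 = 13.55 cm; m₂ = −d_i2/d_o2 = -0.1288.
m = m₁·m₂ = (+3.556)(-0.1288) = -0.458.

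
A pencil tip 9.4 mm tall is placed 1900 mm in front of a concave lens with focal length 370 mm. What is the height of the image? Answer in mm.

1.53 mm

For a concave lens, f = -370 mm.
1/d_i = 1/f − 1/d_o = 1/(-370.0) − 1/(1900) = -0.003229, so d_i = -309.7 mm.
m = −d_i/d_o = +0.1630.
|h_i| = |m|·h_o = 0.1630 × 9.4 = 1.53 mm. The image is virtual, upright and reduced, on the same side as the object.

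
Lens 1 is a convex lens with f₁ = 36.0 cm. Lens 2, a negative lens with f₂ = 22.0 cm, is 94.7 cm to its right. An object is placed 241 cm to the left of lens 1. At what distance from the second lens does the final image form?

Lens 1: 1/d_i1 = 1/f₁ − 1/d_o1 = 1/(36.0) − 1/(241) = 0.02363, so d_i1 = 42.32 cm.
The intermediate image is 42.32 cm to the right of lens 1, which is 94.7 − (42.32) = 52.38 cm to the left of lens 2, so d_o2 = +52.38 cm.
Lens 2 is diverging, so f₂ = −22.0 cm.
Lens 2: 1/d_i2 = 1/f₂ − 1/d_o2 = 1/(-22.0) − 1/(52.38) = -0.06455, so d_i2 = -15.5 cm.
The final image is virtual, 15.5 cm to the left of lens 2 (overall magnification ≈ -0.052).

15.5 cm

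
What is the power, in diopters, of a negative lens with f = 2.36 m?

P = -0.424 D

For a negative lens, f = −2.36 m.
P = 1/f = 1/(-2.36 m) = -0.424 D.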